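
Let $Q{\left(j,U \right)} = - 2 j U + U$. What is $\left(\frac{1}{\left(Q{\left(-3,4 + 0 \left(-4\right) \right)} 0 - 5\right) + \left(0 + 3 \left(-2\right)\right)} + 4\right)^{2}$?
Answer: $\frac{1849}{121} \approx 15.281$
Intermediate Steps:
$Q{\left(j,U \right)} = U - 2 U j$ ($Q{\left(j,U \right)} = - 2 U j + U = U - 2 U j$)
$\left(\frac{1}{\left(Q{\left(-3,4 + 0 \left(-4\right) \right)} 0 - 5\right) + \left(0 + 3 \left(-2\right)\right)} + 4\right)^{2} = \left(\frac{1}{\left(\left(4 + 0 \left(-4\right)\right) \left(1 - -6\right) 0 - 5\right) + \left(0 + 3 \left(-2\right)\right)} + 4\right)^{2} = \left(\frac{1}{\left(\left(4 + 0\right) \left(1 + 6\right) 0 - 5\right) + \left(0 - 6\right)} + 4\right)^{2} = \left(\frac{1}{\left(4 \cdot 7 \cdot 0 - 5\right) - 6} + 4\right)^{2} = \left(\frac{1}{\left(28 \cdot 0 - 5\right) - 6} + 4\right)^{2} = \left(\frac{1}{\left(0 - 5\right) - 6} + 4\right)^{2} = \left(\frac{1}{-5 - 6} + 4\right)^{2} = \left(\frac{1}{-11} + 4\right)^{2} = \left(- \frac{1}{11} + 4\right)^{2} = \left(\frac{43}{11}\right)^{2} = \frac{1849}{121}$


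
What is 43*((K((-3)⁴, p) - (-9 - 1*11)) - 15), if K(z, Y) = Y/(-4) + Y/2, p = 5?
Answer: 1075/4 ≈ 268.75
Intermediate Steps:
K(z, Y) = Y/4 (K(z, Y) = Y*(-¼) + Y*(½) = -Y/4 + Y/2 = Y/4)
43*((K((-3)⁴, p) - (-9 - 1*11)) - 15) = 43*(((¼)*5 - (-9 - 1*11)) - 15) = 43*((5/4 - (-9 - 11)) - 15) = 43*((5/4 - 1*(-20)) - 15) = 43*((5/4 + 20) - 15) = 43*(85/4 - 15) = 43*(25/4) = 1075/4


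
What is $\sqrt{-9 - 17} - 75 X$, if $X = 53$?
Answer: $-3975 + i \sqrt{26} \approx -3975.0 + 5.099 i$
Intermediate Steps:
$\sqrt{-9 - 17} - 75 X = \sqrt{-9 - 17} - 3975 = \sqrt{-26} - 3975 = i \sqrt{26} - 3975 = -3975 + i \sqrt{26}$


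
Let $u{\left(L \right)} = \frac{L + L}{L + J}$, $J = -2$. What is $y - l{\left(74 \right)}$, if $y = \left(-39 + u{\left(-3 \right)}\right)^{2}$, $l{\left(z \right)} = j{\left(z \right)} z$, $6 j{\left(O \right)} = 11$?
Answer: $\frac{96988}{75} \approx 1293.2$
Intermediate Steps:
$j{\left(O \right)} = \frac{11}{6}$ ($j{\left(O \right)} = \frac{1}{6} \cdot 11 = \frac{11}{6}$)
$u{\left(L \right)} = \frac{2 L}{-2 + L}$ ($u{\left(L \right)} = \frac{L + L}{L - 2} = \frac{2 L}{-2 + L}$)
$l{\left(z \right)} = \frac{11 z}{6}$
$y = \frac{35721}{25}$ ($y = \left(-39 + 2 \left(-3\right) \frac{1}{-2 - 3}\right)^{2} = \left(-39 + 2 \left(-3\right) \frac{1}{-5}\right)^{2} = \left(-39 + 2 \left(-3\right) \left(- \frac{1}{5}\right)\right)^{2} = \left(-39 + \frac{6}{5}\right)^{2} = \left(- \frac{189}{5}\right)^{2} = \frac{35721}{25} \approx 1428.8$)
$y - l{\left(74 \right)} = \frac{35721}{25} - \frac{11}{6} \cdot 74 = \frac{35721}{25} - \frac{407}{3} = \frac{96988}{75}$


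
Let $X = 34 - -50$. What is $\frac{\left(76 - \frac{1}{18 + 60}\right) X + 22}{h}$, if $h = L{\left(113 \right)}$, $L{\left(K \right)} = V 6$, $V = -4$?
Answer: $- \frac{10408}{39} \approx -266.87$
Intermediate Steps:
$X = 84$ ($X = 34 + 50 = 84$)
$L{\left(K \right)} = -24$ ($L{\left(K \right)} = \left(-4\right) 6 = -24$)
$h = -24$
$\frac{\left(76 - \frac{1}{18 + 60}\right) X + 22}{h} = \frac{\left(76 - \frac{1}{18 + 60}\right) 84 + 22}{-24} = \left(\left(76 - \frac{1}{78}\right) 84 + 22\right) \left(- \frac{1}{24}\right) = \left(\frac{5927}{78} \cdot 84 + 22\right) \left(- \frac{1}{24}\right) = \left(\frac{82978}{13} + 22\right) \left(- \frac{1}{24}\right) = \frac{83264}{13} \left(- \frac{1}{24}\right) = - \frac{10408}{39}$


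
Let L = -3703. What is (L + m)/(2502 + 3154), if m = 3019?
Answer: -171/1414 ≈ -0.12093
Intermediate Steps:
(L + m)/(2502 + 3154) = (-3703 + 3019)/(2502 + 3154) = -684/5656 = -684*1/5656 = -171/1414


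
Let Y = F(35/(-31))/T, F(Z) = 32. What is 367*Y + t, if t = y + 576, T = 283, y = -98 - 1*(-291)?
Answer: 229371/283 ≈ 810.50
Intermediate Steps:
y = 193 (y = -98 + 291 = 193)
Y = 32/283 ≈ 0.11307
t = 769 (t = 193 + 576 = 769)
367*Y + t = 367*(32/283) + 769 = 11744/283 + 769 = 229371/283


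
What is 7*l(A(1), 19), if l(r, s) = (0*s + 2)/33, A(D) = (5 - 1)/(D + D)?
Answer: 14/33 ≈ 0.42424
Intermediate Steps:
A(D) = 2/D (A(D) = 4/((2*D)) = 4*(1/(2*D)) = 2/D)
l(r, s) = 2/33 (l(r, s) = (0 + 2)*(1/33) = 2*(1/33) = 2/33)
7*l(A(1), 19) = 7*(2/33) = 14/33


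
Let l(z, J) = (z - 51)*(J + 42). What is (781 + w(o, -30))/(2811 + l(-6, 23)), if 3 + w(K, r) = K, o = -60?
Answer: -359/447 ≈ -0.80313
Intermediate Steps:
l(z, J) = (-51 + z)*(42 + J)
w(K, r) = -3 + K
(781 + w(o, -30))/(2811 + l(-6, 23)) = (781 + (-3 - 60))/(2811 + (-2142 - 51*23 + 42*(-6) + 23*(-6))) = (781 - 63)/(2811 + (-2142 - 1173 - 252 - 138)) = 718/(2811 - 3705) = 718/(-894) = 718*(-1/894) = -359/447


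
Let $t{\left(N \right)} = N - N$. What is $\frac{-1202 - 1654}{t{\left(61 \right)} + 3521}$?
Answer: $- \frac{408}{503} \approx -0.81113$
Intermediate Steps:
$t{\left(N \right)} = 0$
$\frac{-1202 - 1654}{t{\left(61 \right)} + 3521} = \frac{-1202 - 1654}{0 + 3521} = - \frac{2856}{3521} = \left(-2856\right) \frac{1}{3521} = - \frac{408}{503}$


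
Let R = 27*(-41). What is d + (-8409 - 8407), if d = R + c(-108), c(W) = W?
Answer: -18031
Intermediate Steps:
R = -1107
d = -1215 (d = -1107 - 108 = -1215)
d + (-8409 - 8407) = -1215 + (-8409 - 8407) = -1215 - 16816 = -18031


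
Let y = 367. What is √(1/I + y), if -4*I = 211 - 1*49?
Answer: 5*√1189/9 ≈ 19.157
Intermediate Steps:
I = -81/2 (I = -(211 - 1*49)/4 = -(211 - 49)/4 = -¼*162 = -81/2 ≈ -40.500)
√(1/I + y) = √(1/(-81/2) + 367) = √(-2/81 + 367) = √(29725/81) = 5*√1189/9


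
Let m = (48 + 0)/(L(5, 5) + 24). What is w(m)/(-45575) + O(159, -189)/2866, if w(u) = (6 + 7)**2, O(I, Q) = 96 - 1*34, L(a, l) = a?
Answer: 1170648/65308975 ≈ 0.017925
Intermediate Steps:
O(I, Q) = 62 (O(I, Q) = 96 - 34 = 62)
m = 48/29 (m = (48 + 0)/(5 + 24) = 48/29 ≈ 1.6552)
w(u) = 169 (w(u) = 13**2 = 169)
w(m)/(-45575) + O(159, -189)/2866 = 169/(-45575) + 62/2866 = 169*(-1/45575) + 62*(1/2866) = -169/45575 + 31/1433 = 1170648/65308975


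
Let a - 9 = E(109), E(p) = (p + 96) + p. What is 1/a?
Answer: 1/323 ≈ 0.0030960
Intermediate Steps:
E(p) = 96 + 2*p (E(p) = (96 + p) + p = 96 + 2*p)
a = 323 (a = 9 + (96 + 2*109) = 9 + (96 + 218) = 9 + 314 = 323)
1/a = 1/323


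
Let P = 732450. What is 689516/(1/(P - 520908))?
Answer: 145861593672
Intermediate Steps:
689516/(1/(P - 520908)) = 689516/(1/(732450 - 520908)) = 689516/(1/211542) = 689516*211542 = 145861593672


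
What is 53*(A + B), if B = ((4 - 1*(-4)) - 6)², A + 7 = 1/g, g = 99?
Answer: -15688/99 ≈ -158.46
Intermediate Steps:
A = -692/99 (A = -7 + 1/99 = -692/99 ≈ -6.9899)
B = 4 (B = ((4 + 4) - 6)² = (8 - 6)² = 2² = 4)
53*(A + B) = 53*(-692/99 + 4) = 53*(-296/99) = -15688/99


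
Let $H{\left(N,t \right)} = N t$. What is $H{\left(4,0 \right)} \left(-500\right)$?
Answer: $0$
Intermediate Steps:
$H{\left(4,0 \right)} \left(-500\right) = 4 \cdot 0 \left(-500\right) = 0 \left(-500\right) = 0$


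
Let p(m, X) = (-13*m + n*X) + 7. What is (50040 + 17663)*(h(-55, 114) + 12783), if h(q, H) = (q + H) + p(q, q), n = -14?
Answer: 970454802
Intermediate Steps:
p(m, X) = 7 - 14*X - 13*m (p(m, X) = (-13*m - 14*X) + 7 = (-14*X - 13*m) + 7 = 7 - 14*X - 13*m)
h(q, H) = 7 + H - 26*q (h(q, H) = (q + H) + (7 - 14*q - 13*q) = (H + q) + (7 - 27*q) = 7 + H - 26*q)
(50040 + 17663)*(h(-55, 114) + 12783) = (50040 + 17663)*((7 + 114 - 26*(-55)) + 12783) = 67703*((7 + 114 + 1430) + 12783) = 67703*(1551 + 12783) = 67703*14334 = 970454802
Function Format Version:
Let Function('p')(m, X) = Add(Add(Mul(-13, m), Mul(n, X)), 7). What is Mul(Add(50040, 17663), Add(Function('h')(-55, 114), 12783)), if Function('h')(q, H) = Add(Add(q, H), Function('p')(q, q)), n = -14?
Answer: 970454802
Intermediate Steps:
Function('p')(m, X) = Add(7, Mul(-14, X), Mul(-13, m)) (Function('p')(m, X) = Add(Add(Mul(-13, m), Mul(-14, X)), 7) = Add(Add(Mul(-14, X), Mul(-13, m)), 7) = Add(7, Mul(-14, X), Mul(-13, m)))
Function('h')(q, H) = Add(7, H, Mul(-26, q)) (Function('h')(q, H) = Add(Add(q, H), Add(7, Mul(-14, q), Mul(-13, q))) = Add(Add(H, q), Add(7, Mul(-27, q))) = Add(7, H, Mul(-26, q)))
Mul(Add(50040, 17663), Add(Function('h')(-55, 114), 12783)) = Mul(Add(50040, 17663), Add(Add(7, 114, Mul(-26, -55)), 12783)) = Mul(67703, Add(Add(7, 114, 1430), 12783)) = Mul(67703, Add(1551, 12783)) = Mul(67703, 14334) = 970454802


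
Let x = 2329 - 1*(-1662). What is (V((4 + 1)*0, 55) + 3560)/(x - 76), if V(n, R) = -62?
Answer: 1166/1305 ≈ 0.89349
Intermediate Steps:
x = 3991 (x = 2329 + 1662 = 3991)
(V((4 + 1)*0, 55) + 3560)/(x - 76) = (-62 + 3560)/(3991 - 76) = 3498/3915 = 3498*(1/3915) = 1166/1305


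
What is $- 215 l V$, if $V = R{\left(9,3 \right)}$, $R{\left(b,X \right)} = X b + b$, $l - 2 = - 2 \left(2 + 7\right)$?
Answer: $123840$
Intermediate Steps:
$l = -16$ ($l = 2 - 2 \left(2 + 7\right) = 2 - 18 = -16$)
$R{\left(b,X \right)} = b + X b$
$V = 36$ ($V = 9 \left(1 + 3\right) = 9 \cdot 4 = 36$)
$- 215 l V = \left(-215\right) \left(-16\right) 36 = 3440 \cdot 36 = 123840$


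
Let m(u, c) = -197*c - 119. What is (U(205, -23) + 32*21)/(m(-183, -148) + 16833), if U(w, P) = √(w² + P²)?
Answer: 112/7645 + √42554/45870 ≈ 0.019147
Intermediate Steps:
U(w, P) = √(P² + w²)
m(u, c) = -119 - 197*c
(U(205, -23) + 32*21)/(m(-183, -148) + 16833) = (√((-23)² + 205²) + 32*21)/((-119 - 197*(-148)) + 16833) = (√(529 + 42025) + 672)/((-119 + 29156) + 16833) = (√42554 + 672)/(29037 + 16833) = (672 + √42554)/45870 = (672 + √42554)*(1/45870) = 112/7645 + √42554/45870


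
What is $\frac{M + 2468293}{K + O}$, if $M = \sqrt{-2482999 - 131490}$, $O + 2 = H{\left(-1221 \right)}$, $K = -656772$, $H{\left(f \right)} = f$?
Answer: $- \frac{12923}{3445} - \frac{i \sqrt{2614489}}{657995} \approx -3.7512 - 0.0024574 i$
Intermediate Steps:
$O = -1223$ ($O = -2 - 1221 = -1223$)
$M = i \sqrt{2614489}$ ($M = \sqrt{-2482999 - 131490} = \sqrt{-2614489} = i \sqrt{2614489} \approx 1616.9 i$)
$\frac{M + 2468293}{K + O} = \frac{i \sqrt{2614489} + 2468293}{-656772 - 1223} = \frac{2468293 + i \sqrt{2614489}}{-657995} = \left(2468293 + i \sqrt{2614489}\right) \left(- \frac{1}{657995}\right) = - \frac{12923}{3445} - \frac{i \sqrt{2614489}}{657995}$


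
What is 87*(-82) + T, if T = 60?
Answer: -7074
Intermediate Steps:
87*(-82) + T = 87*(-82) + 60 = -7134 + 60 = -7074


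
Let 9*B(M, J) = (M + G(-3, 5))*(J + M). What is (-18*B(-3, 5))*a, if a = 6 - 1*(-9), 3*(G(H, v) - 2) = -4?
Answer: 140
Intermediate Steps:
G(H, v) = ⅔ (G(H, v) = 2 + (⅓)*(-4) = 2 - 4/3 = ⅔)
a = 15 (a = 6 + 9 = 15)
B(M, J) = (⅔ + M)*(J + M)/9 (B(M, J) = ((M + ⅔)*(J + M))/9 = ((⅔ + M)*(J + M))/9 = (⅔ + M)*(J + M)/9)
(-18*B(-3, 5))*a = -18*((⅑)*(-3)² + (2/27)*5 + (2/27)*(-3) + (⅑)*5*(-3))*15 = -18*((⅑)*9 + 10/27 - 2/9 - 5/3)*15 = -18*(1 + 10/27 - 2/9 - 5/3)*15 = -18*(-14/27)*15 = (28/3)*15 = 140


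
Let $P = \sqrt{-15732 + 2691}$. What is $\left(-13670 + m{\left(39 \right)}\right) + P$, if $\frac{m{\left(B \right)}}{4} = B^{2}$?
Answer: $-7586 + 9 i \sqrt{161} \approx -7586.0 + 114.2 i$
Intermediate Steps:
$P = 9 i \sqrt{161}$ ($P = \sqrt{-13041} = 9 i \sqrt{161} \approx 114.2 i$)
$m{\left(B \right)} = 4 B^{2}$
$\left(-13670 + m{\left(39 \right)}\right) + P = \left(-13670 + 4 \cdot 39^{2}\right) + 9 i \sqrt{161} = \left(-13670 + 4 \cdot 1521\right) + 9 i \sqrt{161} = \left(-13670 + 6084\right) + 9 i \sqrt{161} = -7586 + 9 i \sqrt{161}$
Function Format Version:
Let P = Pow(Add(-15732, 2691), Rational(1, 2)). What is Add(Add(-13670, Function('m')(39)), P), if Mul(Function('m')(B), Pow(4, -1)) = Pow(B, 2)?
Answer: Add(-7586, Mul(9, I, Pow(161, Rational(1, 2)))) ≈ Add(-7586.0, Mul(114.20, I))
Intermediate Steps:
P = Mul(9, I, Pow(161, Rational(1, 2))) (P = Pow(-13041, Rational(1, 2)) = Mul(9, I, Pow(161, Rational(1, 2))) ≈ Mul(114.20, I))
Function('m')(B) = Mul(4, Pow(B, 2))
Add(Add(-13670, Function('m')(39)), P) = Add(Add(-13670, Mul(4, Pow(39, 2))), Mul(9, I, Pow(161, Rational(1, 2)))) = Add(Add(-13670, Mul(4, 1521)), Mul(9, I, Pow(161, Rational(1, 2)))) = Add(Add(-13670, 6084), Mul(9, I, Pow(161, Rational(1, 2)))) = Add(-7586, Mul(9, I, Pow(161, Rational(1, 2))))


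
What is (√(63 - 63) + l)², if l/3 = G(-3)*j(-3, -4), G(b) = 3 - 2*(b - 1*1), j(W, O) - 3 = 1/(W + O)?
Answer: 435600/49 ≈ 8889.8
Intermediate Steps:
j(W, O) = 3 + 1/(O + W) (j(W, O) = 3 + 1/(W + O) = 3 + 1/(O + W))
G(b) = 5 - 2*b (G(b) = 3 - 2*(b - 1) = 3 - 2*(-1 + b) = 3 + (2 - 2*b) = 5 - 2*b)
l = 660/7 (l = 3*((5 - 2*(-3))*((1 + 3*(-4) + 3*(-3))/(-4 - 3))) = 3*((5 + 6)*((1 - 12 - 9)/(-7))) = 3*(11*(-⅐*(-20))) = 3*(11*(20/7)) = 3*(220/7) = 660/7 ≈ 94.286)
(√(63 - 63) + l)² = (√(63 - 63) + 660/7)² = (√0 + 660/7)² = (0 + 660/7)² = (660/7)² = 435600/49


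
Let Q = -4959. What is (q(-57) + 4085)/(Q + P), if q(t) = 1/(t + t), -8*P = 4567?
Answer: -1862756/2521623 ≈ -0.73871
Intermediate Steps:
P = -4567/8 (P = -⅛*4567 = -4567/8 ≈ -570.88)
q(t) = 1/(2*t)
(q(-57) + 4085)/(Q + P) = ((½)/(-57) + 4085)/(-4959 - 4567/8) = ((½)*(-1/57) + 4085)/(-44239/8) = (-1/114 + 4085)*(-8/44239) = (465689/114)*(-8/44239) = -1862756/2521623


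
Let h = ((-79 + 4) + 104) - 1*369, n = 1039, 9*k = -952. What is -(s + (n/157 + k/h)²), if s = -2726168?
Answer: 136072166543591/49914225 ≈ 2.7261e+6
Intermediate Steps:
k = -952/9 (k = (⅑)*(-952) = -952/9 ≈ -105.78)
h = -340 (h = (-75 + 104) - 369 = 29 - 369 = -340)
-(s + (n/157 + k/h)²) = -(-2726168 + (1039/157 - 952/9/(-340))²) = -(-2726168 + (1039*(1/157) - 952/9*(-1/340))²) = -(-2726168 + (1039/157 + 14/45)²) = -(-2726168 + (48953/7065)²) = -(-2726168 + 2396396209/49914225) = -1*(-136072166543591/49914225) = 136072166543591/49914225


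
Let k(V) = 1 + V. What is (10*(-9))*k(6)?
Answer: -630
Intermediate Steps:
(10*(-9))*k(6) = (10*(-9))*(1 + 6) = -90*7 = -630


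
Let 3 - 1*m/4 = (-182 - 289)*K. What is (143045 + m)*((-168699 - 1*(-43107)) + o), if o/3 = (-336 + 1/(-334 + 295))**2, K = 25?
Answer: 20549483733317/507 ≈ 4.0532e+10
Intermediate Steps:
o = 171741025/507 (o = 3*(-336 + 1/(-334 + 295))**2 = 3*(-336 + 1/(-39))**2 = 3*(-336 - 1/39)**2 = 3*(-13105/39)**2 = 3*(171741025/1521) = 171741025/507 ≈ 3.3874e+5)
m = 47112 (m = 12 - 4*(-182 - 289)*25 = 12 - (-1884)*25 = 12 - 4*(-11775) = 12 + 47100 = 47112)
(143045 + m)*((-168699 - 1*(-43107)) + o) = (143045 + 47112)*((-168699 - 1*(-43107)) + 171741025/507) = 190157*((-168699 + 43107) + 171741025/507) = 190157*(-125592 + 171741025/507) = 190157*(108065881/507) = 20549483733317/507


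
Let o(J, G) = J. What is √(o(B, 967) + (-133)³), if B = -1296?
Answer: I*√2353933 ≈ 1534.3*I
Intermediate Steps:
√(o(B, 967) + (-133)³) = √(-1296 + (-133)³) = √(-1296 - 2352637) = √(-2353933) = I*√2353933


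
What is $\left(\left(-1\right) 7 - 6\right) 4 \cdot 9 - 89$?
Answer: $-557$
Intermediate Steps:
$\left(\left(-1\right) 7 - 6\right) 4 \cdot 9 - 89 = \left(-7 - 6\right) 4 \cdot 9 - 89 = \left(-13\right) 4 \cdot 9 - 89 = \left(-52\right) 9 - 89 = -468 - 89 = -557$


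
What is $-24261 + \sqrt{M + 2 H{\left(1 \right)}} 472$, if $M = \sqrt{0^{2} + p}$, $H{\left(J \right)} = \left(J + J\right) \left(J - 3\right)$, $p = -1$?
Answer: $-24261 + 472 \sqrt{-8 + i} \approx -24178.0 + 1337.6 i$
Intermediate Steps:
$H{\left(J \right)} = 2 J \left(-3 + J\right)$
$M = i$ ($M = \sqrt{0^{2} - 1} = \sqrt{0 - 1} = \sqrt{-1} = i \approx 1.0 i$)
$-24261 + \sqrt{M + 2 H{\left(1 \right)}} 472 = -24261 + \sqrt{i + 2 \cdot 2 \cdot 1 \left(-3 + 1\right)} 472 = -24261 + \sqrt{i + 2 \cdot 2 \cdot 1 \left(-2\right)} 472 = -24261 + \sqrt{i + 2 \left(-4\right)} 472 = -24261 + \sqrt{i - 8} \cdot 472 = -24261 + \sqrt{-8 + i} 472 = -24261 + 472 \sqrt{-8 + i}$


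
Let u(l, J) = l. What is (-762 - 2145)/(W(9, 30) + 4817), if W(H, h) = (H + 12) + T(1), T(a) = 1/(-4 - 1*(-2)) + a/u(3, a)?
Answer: -17442/29027 ≈ -0.60089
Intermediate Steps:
T(a) = -1/2 + a/3 (T(a) = 1/(-4 - 1*(-2)) + a/3 = 1/(-4 + 2) + a*(1/3) = 1/(-2) + a/3 = 1*(-1/2) + a/3 = -1/2 + a/3)
W(H, h) = 71/6 + H (W(H, h) = (H + 12) + (-1/2 + (1/3)*1) = (12 + H) + (-1/2 + 1/3) = (12 + H) - 1/6 = 71/6 + H)
(-762 - 2145)/(W(9, 30) + 4817) = (-762 - 2145)/((71/6 + 9) + 4817) = -2907/(125/6 + 4817) = -2907/29027/6 = -2907*6/29027 = -17442/29027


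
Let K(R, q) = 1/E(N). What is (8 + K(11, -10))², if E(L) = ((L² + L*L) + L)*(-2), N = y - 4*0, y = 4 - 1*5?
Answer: 225/4 ≈ 56.250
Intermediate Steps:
y = -1 (y = 4 - 5 = -1)
N = -1 (N = -1 - 4*0 = -1 + 0 = -1)
E(L) = -4*L² - 2*L (E(L) = ((L² + L²) + L)*(-2) = (2*L² + L)*(-2) = (L + 2*L²)*(-2) = -4*L² - 2*L)
K(R, q) = -½ (K(R, q) = 1/(-2*(-1)*(1 + 2*(-1))) = 1/(-2*(-1)*(1 - 2)) = 1/(-2*(-1)*(-1)) = 1/(-2) = -½)
(8 + K(11, -10))² = (8 - ½)² = (15/2)² = 225/4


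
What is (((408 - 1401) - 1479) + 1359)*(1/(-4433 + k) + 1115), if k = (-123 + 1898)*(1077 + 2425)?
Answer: -2569528546676/2070539 ≈ -1.2410e+6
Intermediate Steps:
k = 6216050 (k = 1775*3502 = 6216050)
(((408 - 1401) - 1479) + 1359)*(1/(-4433 + k) + 1115) = (((408 - 1401) - 1479) + 1359)*(1/(-4433 + 6216050) + 1115) = ((-993 - 1479) + 1359)*(1/6211617 + 1115) = (-2472 + 1359)*(1/6211617 + 1115) = -1113*6925952956/6211617 = -2569528546676/2070539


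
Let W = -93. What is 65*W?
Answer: -6045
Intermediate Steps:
65*W = 65*(-93) = -6045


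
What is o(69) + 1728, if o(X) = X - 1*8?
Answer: 1789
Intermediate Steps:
o(X) = -8 + X (o(X) = X - 8 = -8 + X)
o(69) + 1728 = (-8 + 69) + 1728 = 61 + 1728 = 1789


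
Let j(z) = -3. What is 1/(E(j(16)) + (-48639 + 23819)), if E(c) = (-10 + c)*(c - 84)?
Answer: -1/23689 ≈ -4.2214e-5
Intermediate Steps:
E(c) = (-84 + c)*(-10 + c) (E(c) = (-10 + c)*(-84 + c) = (-84 + c)*(-10 + c))
1/(E(j(16)) + (-48639 + 23819)) = 1/((840 + (-3)² - 94*(-3)) + (-48639 + 23819)) = 1/((840 + 9 + 282) - 24820) = 1/(1131 - 24820) = 1/(-23689) = -1/23689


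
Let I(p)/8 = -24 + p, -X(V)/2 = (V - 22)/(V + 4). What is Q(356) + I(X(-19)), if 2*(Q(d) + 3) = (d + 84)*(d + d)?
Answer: 2346019/15 ≈ 1.5640e+5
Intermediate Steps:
Q(d) = -3 + d*(84 + d) (Q(d) = -3 + ((d + 84)*(d + d))/2 = -3 + ((84 + d)*(2*d))/2 = -3 + (2*d*(84 + d))/2 = -3 + d*(84 + d))
X(V) = -2*(-22 + V)/(4 + V) (X(V) = -2*(V - 22)/(V + 4) = -2*(-22 + V)/(4 + V))
I(p) = -192 + 8*p (I(p) = 8*(-24 + p) = -192 + 8*p)
Q(356) + I(X(-19)) = (-3 + 356² + 84*356) + (-192 + 8*(2*(22 - 1*(-19))/(4 - 19))) = (-3 + 126736 + 29904) + (-192 + 8*(2*(22 + 19)/(-15))) = 156637 + (-192 + 8*(2*(-1/15)*41)) = 156637 + (-192 + 8*(-82/15)) = 156637 + (-192 - 656/15) = 156637 - 3536/15 = 2346019/15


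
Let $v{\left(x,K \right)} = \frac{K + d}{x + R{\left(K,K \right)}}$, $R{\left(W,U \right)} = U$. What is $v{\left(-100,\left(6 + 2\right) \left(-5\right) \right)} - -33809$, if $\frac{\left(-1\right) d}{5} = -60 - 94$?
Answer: $\frac{473253}{14} \approx 33804.0$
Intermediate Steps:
$d = 770$ ($d = - 5 \left(-60 - 94\right) = \left(-5\right) \left(-154\right) = 770$)
$v{\left(x,K \right)} = \frac{770 + K}{K + x}$ ($v{\left(x,K \right)} = \frac{K + 770}{x + K} = \frac{770 + K}{K + x}$)
$v{\left(-100,\left(6 + 2\right) \left(-5\right) \right)} - -33809 = \frac{770 + \left(6 + 2\right) \left(-5\right)}{\left(6 + 2\right) \left(-5\right) - 100} - -33809 = \frac{770 + 8 \left(-5\right)}{8 \left(-5\right) - 100} + 33809 = \frac{770 - 40}{-40 - 100} + 33809 = \frac{1}{-140} \cdot 730 + 33809 = \left(- \frac{1}{140}\right) 730 + 33809 = - \frac{73}{14} + 33809 = \frac{473253}{14}$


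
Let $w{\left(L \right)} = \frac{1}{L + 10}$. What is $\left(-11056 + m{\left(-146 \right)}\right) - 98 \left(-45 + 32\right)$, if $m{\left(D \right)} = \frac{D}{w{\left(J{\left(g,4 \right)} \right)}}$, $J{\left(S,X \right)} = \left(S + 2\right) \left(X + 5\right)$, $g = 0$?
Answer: $-13870$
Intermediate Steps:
$J{\left(S,X \right)} = \left(2 + S\right) \left(5 + X\right)$
$w{\left(L \right)} = \frac{1}{10 + L}$
$m{\left(D \right)} = 28 D$ ($m{\left(D \right)} = \frac{D}{\frac{1}{10 + \left(10 + 2 \cdot 4 + 5 \cdot 0 + 0 \cdot 4\right)}} = \frac{D}{\frac{1}{10 + \left(10 + 8 + 0 + 0\right)}} = \frac{D}{\frac{1}{10 + 18}} = \frac{D}{\frac{1}{28}} = D \frac{1}{\frac{1}{28}} = D 28 = 28 D$)
$\left(-11056 + m{\left(-146 \right)}\right) - 98 \left(-45 + 32\right) = \left(-11056 + 28 \left(-146\right)\right) - 98 \left(-45 + 32\right) = \left(-11056 - 4088\right) - 98 \left(-13\right) = -15144 - -1274 = -15144 + 1274 = -13870$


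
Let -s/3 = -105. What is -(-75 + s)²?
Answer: -57600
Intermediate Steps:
s = 315 (s = -3*(-105) = 315)
-(-75 + s)² = -(-75 + 315)² = -1*240² = -1*57600 = -57600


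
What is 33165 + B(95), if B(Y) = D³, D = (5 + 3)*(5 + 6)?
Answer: 714637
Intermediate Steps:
D = 88 (D = 8*11 = 88)
B(Y) = 681472 (B(Y) = 88³ = 681472)
33165 + B(95) = 33165 + 681472 = 714637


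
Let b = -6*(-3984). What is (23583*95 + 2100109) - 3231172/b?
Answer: 25937984351/5976 ≈ 4.3404e+6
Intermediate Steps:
b = 23904
(23583*95 + 2100109) - 3231172/b = (23583*95 + 2100109) - 3231172/23904 = (2240385 + 2100109) - 3231172*1/23904 = 4340494 - 807793/5976 = 25937984351/5976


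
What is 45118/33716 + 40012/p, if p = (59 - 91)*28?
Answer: -11684097/269728 ≈ -43.318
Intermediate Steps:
p = -896 (p = -32*28 = -896)
45118/33716 + 40012/p = 45118/33716 + 40012/(-896) = 45118*(1/33716) + 40012*(-1/896) = 22559/16858 - 1429/32 = -11684097/269728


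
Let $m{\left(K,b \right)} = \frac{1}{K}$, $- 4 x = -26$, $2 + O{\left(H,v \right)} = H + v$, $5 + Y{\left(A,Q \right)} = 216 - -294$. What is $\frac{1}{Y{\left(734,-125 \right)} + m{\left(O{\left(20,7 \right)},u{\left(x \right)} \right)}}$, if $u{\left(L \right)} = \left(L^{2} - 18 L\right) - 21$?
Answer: $\frac{25}{12626} \approx 0.00198$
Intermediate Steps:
$Y{\left(A,Q \right)} = 505$ ($Y{\left(A,Q \right)} = -5 + \left(216 - -294\right) = -5 + \left(216 + 294\right) = -5 + 510 = 505$)
$O{\left(H,v \right)} = -2 + H + v$ ($O{\left(H,v \right)} = -2 + \left(H + v\right) = -2 + H + v$)
$x = \frac{13}{2}$ ($x = \left(- \frac{1}{4}\right) \left(-26\right) = \frac{13}{2} \approx 6.5$)
$u{\left(L \right)} = -21 + L^{2} - 18 L$
$\frac{1}{Y{\left(734,-125 \right)} + m{\left(O{\left(20,7 \right)},u{\left(x \right)} \right)}} = \frac{1}{505 + \frac{1}{-2 + 20 + 7}} = \frac{1}{505 + \frac{1}{25}} = \frac{1}{\frac{12626}{25}} = \frac{25}{12626}$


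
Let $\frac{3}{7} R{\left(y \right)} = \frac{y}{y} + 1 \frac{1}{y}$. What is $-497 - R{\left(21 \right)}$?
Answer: $- \frac{4495}{9} \approx -499.44$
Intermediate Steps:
$R{\left(y \right)} = \frac{7}{3} + \frac{7}{3 y}$ ($R{\left(y \right)} = \frac{7 \left(\frac{y}{y} + 1 \frac{1}{y}\right)}{3} = \frac{7 \left(1 + \frac{1}{y}\right)}{3} = \frac{7}{3} + \frac{7}{3 y}$)
$-497 - R{\left(21 \right)} = -497 - \frac{7 \left(1 + 21\right)}{3 \cdot 21} = -497 - \frac{7}{3} \cdot \frac{1}{21} \cdot 22 = -497 - \frac{22}{9} = - \frac{4495}{9}$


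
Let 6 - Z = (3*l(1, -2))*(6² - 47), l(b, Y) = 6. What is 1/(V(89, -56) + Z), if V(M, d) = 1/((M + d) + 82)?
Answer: 115/23461 ≈ 0.0049018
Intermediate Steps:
V(M, d) = 1/(82 + M + d)
Z = 204 (Z = 6 - 3*6*(6² - 47) = 6 - 18*(36 - 47) = 6 - 18*(-11) = 6 - 1*(-198) = 6 + 198 = 204)
1/(V(89, -56) + Z) = 1/(1/(82 + 89 - 56) + 204) = 1/(1/115 + 204) = 1/(23461/115) = 115/23461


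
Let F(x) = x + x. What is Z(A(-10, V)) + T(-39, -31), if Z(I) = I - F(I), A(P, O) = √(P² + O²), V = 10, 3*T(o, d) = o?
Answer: -13 - 10*√2 ≈ -27.142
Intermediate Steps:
T(o, d) = o/3
A(P, O) = √(O² + P²)
F(x) = 2*x
Z(I) = -I (Z(I) = I - 2*I = -I)
Z(A(-10, V)) + T(-39, -31) = -√(10² + (-10)²) + (⅓)*(-39) = -√(100 + 100) - 13 = -√200 - 13 = -10*√2 - 13 = -13 - 10*√2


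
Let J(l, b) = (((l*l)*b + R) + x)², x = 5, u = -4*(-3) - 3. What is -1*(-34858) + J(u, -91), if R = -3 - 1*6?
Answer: 54425483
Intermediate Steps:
R = -9 (R = -3 - 6 = -9)
u = 9 (u = 12 - 3 = 9)
J(l, b) = (-4 + b*l²)² (J(l, b) = (((l*l)*b - 9) + 5)² = ((l²*b - 9) + 5)² = ((b*l² - 9) + 5)² = ((-9 + b*l²) + 5)² = (-4 + b*l²)²)
-1*(-34858) + J(u, -91) = -1*(-34858) + (-4 - 91*9²)² = 34858 + (-4 - 91*81)² = 34858 + (-4 - 7371)² = 34858 + (-7375)² = 34858 + 54390625 = 54425483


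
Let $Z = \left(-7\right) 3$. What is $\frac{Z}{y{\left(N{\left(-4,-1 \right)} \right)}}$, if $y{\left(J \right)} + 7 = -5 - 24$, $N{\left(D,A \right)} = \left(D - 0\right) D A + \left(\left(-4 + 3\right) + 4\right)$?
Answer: $\frac{7}{12} \approx 0.58333$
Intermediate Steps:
$N{\left(D,A \right)} = 3 + A D^{2}$ ($N{\left(D,A \right)} = \left(D + 0\right) D A + \left(-1 + 4\right) = D D A + 3 = D^{2} A + 3 = A D^{2} + 3 = 3 + A D^{2}$)
$Z = -21$
$y{\left(J \right)} = -36$ ($y{\left(J \right)} = -7 - 29 = -36$)
$\frac{Z}{y{\left(N{\left(-4,-1 \right)} \right)}} = - \frac{21}{-36} = \left(-21\right) \left(- \frac{1}{36}\right) = \frac{7}{12}$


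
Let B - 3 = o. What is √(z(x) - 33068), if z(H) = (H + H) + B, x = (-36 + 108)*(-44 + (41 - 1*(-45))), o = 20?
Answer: I*√26997 ≈ 164.31*I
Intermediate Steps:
x = 3024 (x = 72*(-44 + (41 + 45)) = 72*(-44 + 86) = 72*42 = 3024)
B = 23 (B = 3 + 20 = 23)
z(H) = 23 + 2*H (z(H) = (H + H) + 23 = 2*H + 23 = 23 + 2*H)
√(z(x) - 33068) = √((23 + 2*3024) - 33068) = √((23 + 6048) - 33068) = √(6071 - 33068) = √(-26997) = I*√26997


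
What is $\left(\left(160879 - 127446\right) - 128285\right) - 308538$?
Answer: $-403390$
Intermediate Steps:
$\left(\left(160879 - 127446\right) - 128285\right) - 308538 = \left(33433 - 128285\right) - 308538 = -94852 - 308538 = -403390$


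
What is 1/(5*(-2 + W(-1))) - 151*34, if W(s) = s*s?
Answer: -25671/5 ≈ -5134.2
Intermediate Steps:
W(s) = s²
1/(5*(-2 + W(-1))) - 151*34 = 1/(5*(-2 + (-1)²)) - 151*34 = 1/(5*(-2 + 1)) - 5134 = 1/(5*(-1)) - 5134 = 1/(-5) - 5134 = -⅕ - 5134 = -25671/5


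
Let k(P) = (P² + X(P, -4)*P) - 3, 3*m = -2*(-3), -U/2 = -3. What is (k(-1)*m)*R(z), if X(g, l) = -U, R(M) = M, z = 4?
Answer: 32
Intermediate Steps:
U = 6 (U = -2*(-3) = 6)
m = 2 (m = (-2*(-3))/3 = (⅓)*6 = 2)
X(g, l) = -6 (X(g, l) = -1*6 = -6)
k(P) = -3 + P² - 6*P (k(P) = (P² - 6*P) - 3 = -3 + P² - 6*P)
(k(-1)*m)*R(z) = ((-3 + (-1)² - 6*(-1))*2)*4 = ((-3 + 1 + 6)*2)*4 = (4*2)*4 = 8*4 = 32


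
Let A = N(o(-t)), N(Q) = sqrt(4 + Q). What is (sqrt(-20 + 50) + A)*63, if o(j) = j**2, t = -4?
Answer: 63*sqrt(30) + 126*sqrt(5) ≈ 626.81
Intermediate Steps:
A = 2*sqrt(5) (A = sqrt(4 + (-1*(-4))**2) = sqrt(4 + 4**2) = sqrt(4 + 16) = sqrt(20) = 2*sqrt(5) ≈ 4.4721)
(sqrt(-20 + 50) + A)*63 = (sqrt(-20 + 50) + 2*sqrt(5))*63 = (sqrt(30) + 2*sqrt(5))*63 = 63*sqrt(30) + 126*sqrt(5)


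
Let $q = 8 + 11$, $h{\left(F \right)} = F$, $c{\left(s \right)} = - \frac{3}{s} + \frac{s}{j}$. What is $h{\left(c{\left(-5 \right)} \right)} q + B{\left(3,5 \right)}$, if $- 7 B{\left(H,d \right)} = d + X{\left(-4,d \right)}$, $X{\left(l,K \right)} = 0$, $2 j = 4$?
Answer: $- \frac{2577}{70} \approx -36.814$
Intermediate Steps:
$j = 2$ ($j = \frac{1}{2} \cdot 4 = 2$)
$c{\left(s \right)} = \frac{s}{2} - \frac{3}{s}$ ($c{\left(s \right)} = - \frac{3}{s} + \frac{s}{2} = \frac{s}{2} - \frac{3}{s}$)
$q = 19$
$B{\left(H,d \right)} = - \frac{d}{7}$ ($B{\left(H,d \right)} = - \frac{d + 0}{7} = - \frac{d}{7}$)
$h{\left(c{\left(-5 \right)} \right)} q + B{\left(3,5 \right)} = \left(\frac{1}{2} \left(-5\right) - \frac{3}{-5}\right) 19 - \frac{5}{7} = \left(- \frac{5}{2} - - \frac{3}{5}\right) 19 - \frac{5}{7} = \left(- \frac{5}{2} + \frac{3}{5}\right) 19 - \frac{5}{7} = \left(- \frac{19}{10}\right) 19 - \frac{5}{7} = - \frac{361}{10} - \frac{5}{7} = - \frac{2577}{70}$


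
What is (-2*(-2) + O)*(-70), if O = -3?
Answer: -70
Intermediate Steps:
(-2*(-2) + O)*(-70) = (-2*(-2) - 3)*(-70) = (4 - 3)*(-70) = 1*(-70) = -70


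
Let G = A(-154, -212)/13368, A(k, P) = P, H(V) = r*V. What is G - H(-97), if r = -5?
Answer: -1620923/3342 ≈ -485.02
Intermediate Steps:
H(V) = -5*V
G = -53/3342 (G = -212/13368 = -212*1/13368 = -53/3342 ≈ -0.015859)
G - H(-97) = -53/3342 - (-5)*(-97) = -53/3342 - 1*485 = -53/3342 - 485 = -1620923/3342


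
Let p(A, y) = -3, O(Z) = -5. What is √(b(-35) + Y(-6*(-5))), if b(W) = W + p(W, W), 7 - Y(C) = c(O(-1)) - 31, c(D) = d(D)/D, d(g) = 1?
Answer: √5/5 ≈ 0.44721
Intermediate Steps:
c(D) = 1/D
Y(C) = 191/5 (Y(C) = 7 - (1/(-5) - 31) = 7 - (-⅕ - 31) = 7 - 1*(-156/5) = 7 + 156/5 = 191/5)
b(W) = -3 + W (b(W) = W - 3 = -3 + W)
√(b(-35) + Y(-6*(-5))) = √((-3 - 35) + 191/5) = √(-38 + 191/5) = √(⅕) = √5/5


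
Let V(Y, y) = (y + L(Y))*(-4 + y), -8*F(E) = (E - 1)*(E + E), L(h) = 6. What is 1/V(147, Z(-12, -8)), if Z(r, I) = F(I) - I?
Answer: 1/56 ≈ 0.017857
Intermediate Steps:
F(E) = -E*(-1 + E)/4 (F(E) = -(E - 1)*(E + E)/8 = -(-1 + E)*2*E/8 = -E*(-1 + E)/4)
Z(r, I) = -I + I*(1 - I)/4 (Z(r, I) = I*(1 - I)/4 - I = -I + I*(1 - I)/4)
V(Y, y) = (-4 + y)*(6 + y) (V(Y, y) = (y + 6)*(-4 + y) = (6 + y)*(-4 + y) = (-4 + y)*(6 + y))
1/V(147, Z(-12, -8)) = 1/(-24 + ((1/4)*(-8)*(-3 - 1*(-8)))**2 + 2*((1/4)*(-8)*(-3 - 1*(-8)))) = 1/(-24 + ((1/4)*(-8)*(-3 + 8))**2 + 2*((1/4)*(-8)*(-3 + 8))) = 1/(-24 + ((1/4)*(-8)*5)**2 + 2*((1/4)*(-8)*5)) = 1/(-24 + (-10)**2 + 2*(-10)) = 1/(-24 + 100 - 20) = 1/56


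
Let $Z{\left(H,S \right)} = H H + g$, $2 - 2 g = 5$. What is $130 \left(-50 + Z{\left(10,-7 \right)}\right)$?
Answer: $6305$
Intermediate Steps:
$g = - \frac{3}{2}$ ($g = 1 - \frac{5}{2} = - \frac{3}{2} \approx -1.5$)
$Z{\left(H,S \right)} = - \frac{3}{2} + H^{2}$ ($Z{\left(H,S \right)} = H H - \frac{3}{2} = H^{2} - \frac{3}{2} = - \frac{3}{2} + H^{2}$)
$130 \left(-50 + Z{\left(10,-7 \right)}\right) = 130 \left(-50 - \left(\frac{3}{2} - 10^{2}\right)\right) = 130 \left(-50 + \left(- \frac{3}{2} + 100\right)\right) = 130 \left(-50 + \frac{197}{2}\right) = 130 \cdot \frac{97}{2} = 6305$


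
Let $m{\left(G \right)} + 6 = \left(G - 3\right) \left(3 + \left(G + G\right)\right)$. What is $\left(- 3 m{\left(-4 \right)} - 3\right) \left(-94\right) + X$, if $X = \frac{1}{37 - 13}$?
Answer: $\frac{203041}{24} \approx 8460.0$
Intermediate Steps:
$m{\left(G \right)} = -6 + \left(-3 + G\right) \left(3 + 2 G\right)$ ($m{\left(G \right)} = -6 + \left(G - 3\right) \left(3 + \left(G + G\right)\right) = -6 + \left(-3 + G\right) \left(3 + 2 G\right)$)
$X = \frac{1}{24} \approx 0.041667$
$\left(- 3 m{\left(-4 \right)} - 3\right) \left(-94\right) + X = \left(- 3 \left(-15 - -12 + 2 \left(-4\right)^{2}\right) - 3\right) \left(-94\right) + \frac{1}{24} = \left(- 3 \left(-15 + 12 + 2 \cdot 16\right) - 3\right) \left(-94\right) + \frac{1}{24} = \left(- 3 \left(-15 + 12 + 32\right) - 3\right) \left(-94\right) + \frac{1}{24} = \left(\left(-3\right) 29 - 3\right) \left(-94\right) + \frac{1}{24} = \left(-87 - 3\right) \left(-94\right) + \frac{1}{24} = \left(-90\right) \left(-94\right) + \frac{1}{24} = 8460 + \frac{1}{24} = \frac{203041}{24}$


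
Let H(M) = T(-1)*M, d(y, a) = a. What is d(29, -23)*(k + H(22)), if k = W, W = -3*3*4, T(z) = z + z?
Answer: 1840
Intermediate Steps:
T(z) = 2*z
H(M) = -2*M (H(M) = (2*(-1))*M = -2*M)
W = -36 (W = -9*4 = -36)
k = -36
d(29, -23)*(k + H(22)) = -23*(-36 - 2*22) = -23*(-36 - 44) = -23*(-80) = 1840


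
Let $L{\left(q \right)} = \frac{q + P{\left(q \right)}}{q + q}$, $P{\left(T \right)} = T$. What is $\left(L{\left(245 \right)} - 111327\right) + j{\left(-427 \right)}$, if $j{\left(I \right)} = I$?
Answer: $-111753$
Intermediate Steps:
$L{\left(q \right)} = 1$ ($L{\left(q \right)} = \frac{q + q}{q + q} = \frac{2 q}{2 q} = 2 q \frac{1}{2 q} = 1$)
$\left(L{\left(245 \right)} - 111327\right) + j{\left(-427 \right)} = \left(1 - 111327\right) - 427 = -111326 - 427 = -111753$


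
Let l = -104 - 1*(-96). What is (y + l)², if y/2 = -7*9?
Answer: 17956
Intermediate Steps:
y = -126 (y = 2*(-7*9) = 2*(-63) = -126)
l = -8 (l = -104 + 96 = -8)
(y + l)² = (-126 - 8)² = (-134)² = 17956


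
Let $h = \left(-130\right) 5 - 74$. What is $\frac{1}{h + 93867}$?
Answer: $\frac{1}{93143} \approx 1.0736 \cdot 10^{-5}$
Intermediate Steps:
$h = -724$ ($h = -650 - 74 = -724$)
$\frac{1}{h + 93867} = \frac{1}{-724 + 93867} = \frac{1}{93143}$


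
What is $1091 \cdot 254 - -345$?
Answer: $277459$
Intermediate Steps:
$1091 \cdot 254 - -345 = 277114 + \left(-131 + 476\right) = 277114 + 345 = 277459$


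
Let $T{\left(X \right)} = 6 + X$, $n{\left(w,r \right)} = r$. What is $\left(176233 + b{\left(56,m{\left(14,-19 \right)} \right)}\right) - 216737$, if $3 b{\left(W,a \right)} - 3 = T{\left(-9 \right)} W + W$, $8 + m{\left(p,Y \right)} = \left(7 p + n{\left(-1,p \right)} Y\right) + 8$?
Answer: $- \frac{121621}{3} \approx -40540.0$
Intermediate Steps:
$m{\left(p,Y \right)} = 7 p + Y p$ ($m{\left(p,Y \right)} = -8 + \left(\left(7 p + p Y\right) + 8\right) = -8 + \left(\left(7 p + Y p\right) + 8\right) = -8 + \left(8 + 7 p + Y p\right) = 7 p + Y p$)
$b{\left(W,a \right)} = 1 - \frac{2 W}{3}$ ($b{\left(W,a \right)} = 1 + \frac{\left(6 - 9\right) W + W}{3} = 1 + \frac{- 3 W + W}{3} = 1 + \frac{\left(-2\right) W}{3} = 1 - \frac{2 W}{3}$)
$\left(176233 + b{\left(56,m{\left(14,-19 \right)} \right)}\right) - 216737 = \left(176233 + \left(1 - \frac{112}{3}\right)\right) - 216737 = \left(176233 - \frac{109}{3}\right) - 216737 = \frac{528590}{3} - 216737 = - \frac{121621}{3}$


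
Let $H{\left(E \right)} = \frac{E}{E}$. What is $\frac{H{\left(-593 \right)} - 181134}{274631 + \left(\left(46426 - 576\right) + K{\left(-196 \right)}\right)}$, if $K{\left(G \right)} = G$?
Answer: $- \frac{181133}{320285} \approx -0.56554$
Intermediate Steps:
$H{\left(E \right)} = 1$
$\frac{H{\left(-593 \right)} - 181134}{274631 + \left(\left(46426 - 576\right) + K{\left(-196 \right)}\right)} = \frac{1 - 181134}{274631 + \left(\left(46426 - 576\right) - 196\right)} = - \frac{181133}{274631 + \left(\left(46426 - 576\right) - 196\right)} = - \frac{181133}{274631 + \left(45850 - 196\right)} = - \frac{181133}{274631 + 45654} = - \frac{181133}{320285}$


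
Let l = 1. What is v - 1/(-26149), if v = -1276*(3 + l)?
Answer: -133464495/26149 ≈ -5104.0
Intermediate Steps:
v = -5104 (v = -1276*(3 + 1) = -1276*4 = -319*16 = -5104)
v - 1/(-26149) = -5104 - 1/(-26149) = -5104 - 1*(-1/26149) = -5104 + 1/26149 = -133464495/26149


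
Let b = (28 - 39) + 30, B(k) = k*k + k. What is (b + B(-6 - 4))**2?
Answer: 11881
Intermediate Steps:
B(k) = k + k**2 (B(k) = k**2 + k = k + k**2)
b = 19 (b = -11 + 30 = 19)
(b + B(-6 - 4))**2 = (19 + (-6 - 4)*(1 + (-6 - 4)))**2 = (19 - 10*(1 - 10))**2 = (19 - 10*(-9))**2 = (19 + 90)**2 = 109**2 = 11881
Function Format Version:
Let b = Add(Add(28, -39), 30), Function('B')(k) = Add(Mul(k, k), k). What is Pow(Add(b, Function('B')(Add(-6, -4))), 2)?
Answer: 11881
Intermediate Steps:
Function('B')(k) = Add(k, Pow(k, 2)) (Function('B')(k) = Add(Pow(k, 2), k) = Add(k, Pow(k, 2)))
b = 19 (b = Add(-11, 30) = 19)
Pow(Add(b, Function('B')(Add(-6, -4))), 2) = Pow(Add(19, Mul(Add(-6, -4), Add(1, Add(-6, -4)))), 2) = Pow(Add(19, Mul(-10, Add(1, -10))), 2) = Pow(Add(19, Mul(-10, -9)), 2) = Pow(Add(19, 90), 2) = Pow(109, 2) = 11881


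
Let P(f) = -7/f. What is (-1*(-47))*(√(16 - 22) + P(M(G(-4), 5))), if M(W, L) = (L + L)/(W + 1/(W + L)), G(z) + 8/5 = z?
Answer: 35861/150 + 47*I*√6 ≈ 239.07 + 115.13*I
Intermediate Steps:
G(z) = -8/5 + z
M(W, L) = 2*L/(W + 1/(L + W)) (M(W, L) = (2*L)/(W + 1/(L + W)) = 2*L/(W + 1/(L + W)))
(-1*(-47))*(√(16 - 22) + P(M(G(-4), 5))) = (-1*(-47))*(√(16 - 22) - 7*(1 + (-8/5 - 4)² + 5*(-8/5 - 4))/(10*(5 + (-8/5 - 4)))) = 47*(√(-6) - 7*(1 + (-28/5)² + 5*(-28/5))/(10*(5 - 28/5))) = 47*(I*√6 - 7/(2*5*(-⅗)/(1 + 784/25 - 28))) = 47*(I*√6 - 7/(2*5*(-⅗)/(109/25))) = 47*(I*√6 - 7/(2*5*(25/109)*(-⅗))) = 47*(I*√6 - 7/(-150/109)) = 47*(I*√6 - 7*(-109/150)) = 47*(I*√6 + 763/150) = 47*(763/150 + I*√6) = 35861/150 + 47*I*√6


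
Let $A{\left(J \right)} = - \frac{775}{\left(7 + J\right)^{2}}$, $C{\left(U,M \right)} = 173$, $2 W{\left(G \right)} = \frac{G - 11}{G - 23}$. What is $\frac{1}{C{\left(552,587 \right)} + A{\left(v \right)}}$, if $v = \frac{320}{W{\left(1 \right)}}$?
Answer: $\frac{80089}{13855366} \approx 0.0057804$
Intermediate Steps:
$W{\left(G \right)} = \frac{-11 + G}{2 \left(-23 + G\right)}$ ($W{\left(G \right)} = \frac{\left(G - 11\right) \frac{1}{G - 23}}{2} = \frac{\left(-11 + G\right) \frac{1}{-23 + G}}{2} = \frac{\frac{1}{-23 + G} \left(-11 + G\right)}{2} = \frac{-11 + G}{2 \left(-23 + G\right)}$)
$v = 1408$ ($v = \frac{320}{\frac{1}{2} \frac{1}{-23 + 1} \left(-11 + 1\right)} = \frac{320}{\frac{1}{2} \frac{1}{-22} \left(-10\right)} = \frac{320}{\frac{1}{2} \left(- \frac{1}{22}\right) \left(-10\right)} = \frac{320}{\frac{5}{22}} = 320 \cdot \frac{22}{5} = 1408$)
$A{\left(J \right)} = - \frac{775}{\left(7 + J\right)^{2}}$
$\frac{1}{C{\left(552,587 \right)} + A{\left(v \right)}} = \frac{1}{173 - \frac{775}{\left(7 + 1408\right)^{2}}} = \frac{1}{173 - \frac{775}{2002225}} = \frac{1}{173 - \frac{31}{80089}} = \frac{1}{\frac{13855366}{80089}} = \frac{80089}{13855366}$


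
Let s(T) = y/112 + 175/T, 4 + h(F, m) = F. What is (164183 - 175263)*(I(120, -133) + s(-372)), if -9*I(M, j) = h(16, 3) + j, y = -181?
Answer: -491554505/3906 ≈ -1.2585e+5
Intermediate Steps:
h(F, m) = -4 + F
I(M, j) = -4/3 - j/9 (I(M, j) = -((-4 + 16) + j)/9 = -(12 + j)/9 = -4/3 - j/9)
s(T) = -181/112 + 175/T
(164183 - 175263)*(I(120, -133) + s(-372)) = (164183 - 175263)*((-4/3 - ⅑*(-133)) + (-181/112 + 175/(-372))) = -11080*((-4/3 + 133/9) + (-181/112 + 175*(-1/372))) = -11080*(121/9 + (-181/112 - 175/372)) = -11080*(121/9 - 21733/10416) = -11080*354913/31248 = -491554505/3906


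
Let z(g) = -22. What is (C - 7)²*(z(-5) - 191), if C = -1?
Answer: -13632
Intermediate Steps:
(C - 7)²*(z(-5) - 191) = (-1 - 7)²*(-22 - 191) = (-8)²*(-213) = 64*(-213) = -13632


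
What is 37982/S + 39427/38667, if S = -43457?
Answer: 244729145/1680351819 ≈ 0.14564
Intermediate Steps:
37982/S + 39427/38667 = 37982/(-43457) + 39427/38667 = 37982*(-1/43457) + 39427*(1/38667) = -37982/43457 + 39427/38667 = 244729145/1680351819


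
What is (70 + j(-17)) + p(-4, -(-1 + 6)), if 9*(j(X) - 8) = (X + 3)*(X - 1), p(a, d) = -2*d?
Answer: 116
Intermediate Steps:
j(X) = 8 + (-1 + X)*(3 + X)/9 (j(X) = 8 + ((X + 3)*(X - 1))/9 = 8 + ((3 + X)*(-1 + X))/9 = 8 + ((-1 + X)*(3 + X))/9 = 8 + (-1 + X)*(3 + X)/9)
(70 + j(-17)) + p(-4, -(-1 + 6)) = (70 + (23/3 + (⅑)*(-17)² + (2/9)*(-17))) - (-2)*(-1 + 6) = (70 + (23/3 + (⅑)*289 - 34/9)) - (-2)*5 = (70 + (23/3 + 289/9 - 34/9)) - 2*(-5) = (70 + 36) + 10 = 106 + 10 = 116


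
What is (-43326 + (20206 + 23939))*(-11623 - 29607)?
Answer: -33767370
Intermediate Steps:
(-43326 + (20206 + 23939))*(-11623 - 29607) = (-43326 + 44145)*(-41230) = 819*(-41230) = -33767370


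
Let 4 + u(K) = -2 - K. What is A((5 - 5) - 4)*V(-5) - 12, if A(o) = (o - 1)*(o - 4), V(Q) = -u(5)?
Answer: 428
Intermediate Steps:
u(K) = -6 - K (u(K) = -4 + (-2 - K) = -6 - K)
V(Q) = 11 (V(Q) = -(-6 - 1*5) = -(-6 - 5) = -1*(-11) = 11)
A(o) = (-1 + o)*(-4 + o)
A((5 - 5) - 4)*V(-5) - 12 = (4 + ((5 - 5) - 4)² - 5*((5 - 5) - 4))*11 - 12 = (4 + (0 - 4)² - 5*(0 - 4))*11 - 12 = (4 + (-4)² - 5*(-4))*11 - 12 = (4 + 16 + 20)*11 - 12 = 40*11 - 12 = 440 - 12 = 428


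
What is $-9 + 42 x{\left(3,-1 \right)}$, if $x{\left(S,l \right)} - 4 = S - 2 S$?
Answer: $33$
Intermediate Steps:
$x{\left(S,l \right)} = 4 - S$ ($x{\left(S,l \right)} = 4 + \left(S - 2 S\right) = 4 - S$)
$-9 + 42 x{\left(3,-1 \right)} = -9 + 42 \left(4 - 3\right) = -9 + 42 \cdot 1 = -9 + 42 = 33$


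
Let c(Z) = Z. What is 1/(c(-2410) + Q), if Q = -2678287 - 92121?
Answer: -1/2772818 ≈ -3.6064e-7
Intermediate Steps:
Q = -2770408
1/(c(-2410) + Q) = 1/(-2410 - 2770408) = 1/(-2772818) = -1/2772818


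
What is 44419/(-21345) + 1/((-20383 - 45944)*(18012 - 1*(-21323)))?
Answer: -515057562212/247504528769 ≈ -2.0810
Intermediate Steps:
44419/(-21345) + 1/((-20383 - 45944)*(18012 - 1*(-21323))) = 44419*(-1/21345) + 1/((-66327)*(18012 + 21323)) = -44419/21345 - 1/66327/39335 = -44419/21345 - 1/66327*1/39335 = -44419/21345 - 1/2608972545 = -515057562212/247504528769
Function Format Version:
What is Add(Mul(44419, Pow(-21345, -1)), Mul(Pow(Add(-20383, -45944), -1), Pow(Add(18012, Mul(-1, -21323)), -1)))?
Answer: Rational(-515057562212, 247504528769) ≈ -2.0810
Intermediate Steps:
Add(Mul(44419, Pow(-21345, -1)), Mul(Pow(Add(-20383, -45944), -1), Pow(Add(18012, Mul(-1, -21323)), -1))) = Add(Mul(44419, Rational(-1, 21345)), Mul(Pow(-66327, -1), Pow(Add(18012, 21323), -1))) = Add(Rational(-44419, 21345), Mul(Rational(-1, 66327), Pow(39335, -1))) = Add(Rational(-44419, 21345), Mul(Rational(-1, 66327), Rational(1, 39335))) = Add(Rational(-44419, 21345), Rational(-1, 2608972545)) = Rational(-515057562212, 247504528769)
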